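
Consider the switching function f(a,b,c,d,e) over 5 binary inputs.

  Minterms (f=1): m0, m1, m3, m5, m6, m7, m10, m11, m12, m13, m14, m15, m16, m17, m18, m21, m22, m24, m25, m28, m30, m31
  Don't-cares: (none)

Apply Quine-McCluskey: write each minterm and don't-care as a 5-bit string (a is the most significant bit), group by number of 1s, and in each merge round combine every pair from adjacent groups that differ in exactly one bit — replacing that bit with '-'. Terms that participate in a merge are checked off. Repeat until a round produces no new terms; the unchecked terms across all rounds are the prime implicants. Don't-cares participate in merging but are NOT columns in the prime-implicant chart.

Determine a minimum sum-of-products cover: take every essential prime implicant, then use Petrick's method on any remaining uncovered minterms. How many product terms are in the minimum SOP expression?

10

size-2^0 implicants → 00000(✓)  00001(✓)  00011(✓)  00101(✓)  00110(✓)  00111(✓)  01010(✓)  01011(✓)  01100(✓)  01101(✓)  01110(✓)  01111(✓)  10000(✓)  10001(✓)  10010(✓)  10101(✓)  10110(✓)  11000(✓)  11001(✓)  11100(✓)  11110(✓)  11111(✓)
size-2^1 implicants → -0000(✓)  -0001(✓)  -0101(✓)  -0110(✓)  -1100(✓)  -1110(✓)  -1111(✓)  0-011(✓)  0-101(✓)  0-110(✓)  0-111(✓)  00-01(✓)  00-11(✓)  000-1(✓)  0000-(✓)  001-1(✓)  0011-(✓)  01-10(✓)  01-11(✓)  0101-(✓)  011-0(✓)  011-1(✓)  0110-(✓)  0111-(✓)  1-000(✓)  1-001(✓)  1-110(✓)  10-01(✓)  10-10  100-0  1000-(✓)  11-00  1100-(✓)  111-0(✓)  1111-(✓)
size-2^2 implicants → --110  -0-01  -000-  -11-0  -111-  0--11  0-1-1  0-11-  00--1  01-1-  011--  1-00-
Unchecked terms (primes): --110, -0-01, -000-, -11-0, -111-, 0--11, 0-1-1, 0-11-, 00--1, 01-1-, 011--, 1-00-, 10-10, 100-0, 11-00
Minterm coverage:
  m0 ⊆ -000- [E]
  m1 ⊆ -0-01,-000-,00--1
  m3 ⊆ 0--11,00--1
  m5 ⊆ -0-01,0-1-1,00--1
  m6 ⊆ --110,0-11-
  m7 ⊆ 0--11,0-1-1,0-11-,00--1
  m10 ⊆ 01-1- [E]
  m11 ⊆ 0--11,01-1-
  m12 ⊆ -11-0,011--
  m13 ⊆ 0-1-1,011--
  m14 ⊆ --110,-11-0,-111-,0-11-,01-1-,011--
  m15 ⊆ -111-,0--11,0-1-1,0-11-,01-1-,011--
  m16 ⊆ -000-,1-00-,100-0
  m17 ⊆ -0-01,-000-,1-00-
  m18 ⊆ 10-10,100-0
  m21 ⊆ -0-01 [E]
  m22 ⊆ --110,10-10
  m24 ⊆ 1-00-,11-00
  m25 ⊆ 1-00- [E]
  m28 ⊆ -11-0,11-00
  m30 ⊆ --110,-11-0,-111-
  m31 ⊆ -111- [E]
E = {-0-01, -000-, -111-, 01-1-, 1-00-}
Petrick residual → --110, -11-0, 0--11, 0-1-1, 10-10
Cover = cde' + b'd'e + b'c'd' + bce' + bcd + a'de + a'ce + a'bd + ac'd' + ab'de'  |cover|=10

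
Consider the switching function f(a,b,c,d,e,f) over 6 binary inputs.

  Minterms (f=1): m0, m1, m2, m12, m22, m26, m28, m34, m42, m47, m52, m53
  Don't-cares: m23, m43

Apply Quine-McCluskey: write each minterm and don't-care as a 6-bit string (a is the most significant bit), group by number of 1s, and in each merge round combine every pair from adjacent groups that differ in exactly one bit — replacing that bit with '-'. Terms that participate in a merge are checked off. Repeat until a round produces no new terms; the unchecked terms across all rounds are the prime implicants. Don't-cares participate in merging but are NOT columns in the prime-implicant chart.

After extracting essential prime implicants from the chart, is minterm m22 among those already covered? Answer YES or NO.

YES

size-2^0 implicants → 000000(✓)  000001(✓)  000010(✓)  001100(✓)  010110(✓)  010111(✓)  011010  011100(✓)  100010(✓)  101010(✓)  101011(✓)  101111(✓)  110100(✓)  110101(✓)
size-2^1 implicants → -00010  0-1100  0000-0  00000-  01011-  10-010  101-11  10101-  11010-
Unchecked terms (primes): -00010, 0-1100, 0000-0, 00000-, 01011-, 011010, 10-010, 101-11, 10101-, 11010-
Minterm coverage:
  m0 ⊆ 0000-0,00000-
  m1 ⊆ 00000- [E]
  m2 ⊆ -00010,0000-0
  m12 ⊆ 0-1100 [E]
  m22 ⊆ 01011- [E]
  m26 ⊆ 011010 [E]
  m28 ⊆ 0-1100 [E]
  m34 ⊆ -00010,10-010
  m42 ⊆ 10-010,10101-
  m47 ⊆ 101-11 [E]
  m52 ⊆ 11010- [E]
  m53 ⊆ 11010- [E]
E = {0-1100, 00000-, 01011-, 011010, 101-11, 11010-}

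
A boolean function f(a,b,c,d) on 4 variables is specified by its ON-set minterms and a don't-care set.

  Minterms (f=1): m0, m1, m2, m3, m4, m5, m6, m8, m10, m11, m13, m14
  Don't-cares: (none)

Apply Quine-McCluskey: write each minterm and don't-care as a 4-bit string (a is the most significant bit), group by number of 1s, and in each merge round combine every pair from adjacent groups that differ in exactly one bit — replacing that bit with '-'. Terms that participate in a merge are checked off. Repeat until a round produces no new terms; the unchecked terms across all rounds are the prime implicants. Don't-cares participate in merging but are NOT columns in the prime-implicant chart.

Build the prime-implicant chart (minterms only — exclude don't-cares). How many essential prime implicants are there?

size-2^0 implicants → 0000(✓)  0001(✓)  0010(✓)  0011(✓)  0100(✓)  0101(✓)  0110(✓)  1000(✓)  1010(✓)  1011(✓)  1101(✓)  1110(✓)
size-2^1 implicants → -000(✓)  -010(✓)  -011(✓)  -101  -110(✓)  0-00(✓)  0-01(✓)  0-10(✓)  00-0(✓)  00-1(✓)  000-(✓)  001-(✓)  01-0(✓)  010-(✓)  1-10(✓)  10-0(✓)  101-(✓)
size-2^2 implicants → --10  -0-0  -01-  0--0  0-0-  00--
Unchecked terms (primes): --10, -0-0, -01-, -101, 0--0, 0-0-, 00--
Minterm coverage:
  m0 ⊆ -0-0,0--0,0-0-,00--
  m1 ⊆ 0-0-,00--
  m2 ⊆ --10,-0-0,-01-,0--0,00--
  m3 ⊆ -01-,00--
  m4 ⊆ 0--0,0-0-
  m5 ⊆ -101,0-0-
  m6 ⊆ --10,0--0
  m8 ⊆ -0-0 [E]
  m10 ⊆ --10,-0-0,-01-
  m11 ⊆ -01- [E]
  m13 ⊆ -101 [E]
  m14 ⊆ --10 [E]
E = {--10, -0-0, -01-, -101}

4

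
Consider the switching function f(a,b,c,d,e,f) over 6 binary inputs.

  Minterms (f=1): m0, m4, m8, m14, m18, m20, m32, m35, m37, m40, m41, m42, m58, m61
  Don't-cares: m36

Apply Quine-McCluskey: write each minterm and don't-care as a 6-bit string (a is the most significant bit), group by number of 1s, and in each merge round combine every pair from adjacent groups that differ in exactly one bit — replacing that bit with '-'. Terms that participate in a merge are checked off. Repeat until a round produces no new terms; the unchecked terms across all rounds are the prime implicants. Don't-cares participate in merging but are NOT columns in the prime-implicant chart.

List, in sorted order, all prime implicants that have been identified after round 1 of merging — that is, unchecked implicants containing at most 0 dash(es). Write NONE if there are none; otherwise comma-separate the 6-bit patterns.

size-2^0 implicants → 000000(✓)  000100(✓)  001000(✓)  001110  010010  010100(✓)  100000(✓)  100011  100100(✓)  100101(✓)  101000(✓)  101001(✓)  101010(✓)  111010(✓)  111101
size-2^1 implicants → -00000(✓)  -00100(✓)  -01000(✓)  0-0100  00-000(✓)  000-00(✓)  1-1010  10-000(✓)  100-00(✓)  10010-  1010-0  10100-
size-2^2 implicants → -0-000  -00-00
Unchecked terms (primes): -0-000, -00-00, 0-0100, 001110, 010010, 1-1010, 100011, 10010-, 1010-0, 10100-, 111101

001110, 010010, 100011, 111101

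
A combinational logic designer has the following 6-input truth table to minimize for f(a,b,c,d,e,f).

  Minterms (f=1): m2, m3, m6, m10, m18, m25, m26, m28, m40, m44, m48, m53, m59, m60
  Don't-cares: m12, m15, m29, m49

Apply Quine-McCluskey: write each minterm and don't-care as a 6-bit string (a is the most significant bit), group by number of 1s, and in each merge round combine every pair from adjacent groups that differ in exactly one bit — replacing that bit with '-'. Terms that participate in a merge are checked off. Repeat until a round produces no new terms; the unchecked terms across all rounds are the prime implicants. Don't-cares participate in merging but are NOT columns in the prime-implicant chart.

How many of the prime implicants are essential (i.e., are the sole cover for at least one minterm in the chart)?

Round 0: 000010✓ 000011✓ 000110✓ 001010✓ 001100✓ 001111 010010✓ 011001✓ 011010✓ 011100✓ 011101✓ 101000✓ 101100✓ 110000✓ 110001✓ 110101✓ 111011 111100✓
Round 1: -01100✓ -11100✓ 0-0010✓ 0-1010✓ 0-1100✓ 00-010✓ 000-10 00001- 01-010✓ 011-01 01110- 1-1100✓ 101-00 110-01 11000-
Round 2: --1100 0--010
PIs = {--1100, 0--010, 000-10, 00001-, 001111, 011-01, 01110-, 101-00, 110-01, 11000-, 111011}
Coverage chart:
  m2: 0--010,000-10,00001-
  m3: 00001- ←essential
  m6: 000-10 ←essential
  m10: 0--010 ←essential
  m18: 0--010 ←essential
  m25: 011-01 ←essential
  m26: 0--010 ←essential
  m28: --1100,01110-
  m40: 101-00 ←essential
  m44: --1100,101-00
  m48: 11000- ←essential
  m53: 110-01 ←essential
  m59: 111011 ←essential
  m60: --1100 ←essential
Essential: --1100, 0--010, 000-10, 00001-, 011-01, 101-00, 110-01, 11000-, 111011

9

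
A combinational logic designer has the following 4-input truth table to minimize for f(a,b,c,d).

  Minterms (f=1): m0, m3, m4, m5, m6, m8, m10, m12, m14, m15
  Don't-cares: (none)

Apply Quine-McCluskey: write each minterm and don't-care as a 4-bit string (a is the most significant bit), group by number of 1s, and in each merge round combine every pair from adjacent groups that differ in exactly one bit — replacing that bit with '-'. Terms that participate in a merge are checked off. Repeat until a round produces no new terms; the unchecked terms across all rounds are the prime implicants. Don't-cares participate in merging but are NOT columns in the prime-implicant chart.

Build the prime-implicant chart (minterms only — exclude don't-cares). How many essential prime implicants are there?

6

[col 0] 0000*, 0011, 0100*, 0101*, 0110*, 1000*, 1010*, 1100*, 1110*, 1111*
[col 1] -000*, -100*, -110*, 0-00*, 01-0*, 010-, 1-00*, 1-10*, 10-0*, 11-0*, 111-
[col 2] --00, -1-0, 1--0
Prime implicants: --00, -1-0, 0011, 010-, 1--0, 111-
PI chart (minterm → PIs covering it):
  0 | --00  (sole → essential)
  3 | 0011  (sole → essential)
  4 | --00,-1-0,010-
  5 | 010-  (sole → essential)
  6 | -1-0  (sole → essential)
  8 | --00,1--0
  10 | 1--0  (sole → essential)
  12 | --00,-1-0,1--0
  14 | -1-0,1--0,111-
  15 | 111-  (sole → essential)
Essential prime implicants: --00, -1-0, 0011, 010-, 1--0, 111-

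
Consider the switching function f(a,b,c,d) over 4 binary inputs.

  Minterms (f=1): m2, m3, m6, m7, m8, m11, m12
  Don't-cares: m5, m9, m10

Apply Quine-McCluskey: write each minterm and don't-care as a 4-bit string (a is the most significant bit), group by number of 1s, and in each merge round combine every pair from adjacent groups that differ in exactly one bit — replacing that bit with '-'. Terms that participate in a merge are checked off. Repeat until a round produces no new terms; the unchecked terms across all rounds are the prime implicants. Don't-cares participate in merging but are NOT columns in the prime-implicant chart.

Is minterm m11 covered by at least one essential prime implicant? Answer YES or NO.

NO

Round 0: 0010✓ 0011✓ 0101✓ 0110✓ 0111✓ 1000✓ 1001✓ 1010✓ 1011✓ 1100✓
Round 1: -010✓ -011✓ 0-10✓ 0-11✓ 001-✓ 01-1 011-✓ 1-00 10-0✓ 10-1✓ 100-✓ 101-✓
Round 2: -01- 0-1- 10--
PIs = {-01-, 0-1-, 01-1, 1-00, 10--}
Coverage chart:
  m2: -01-,0-1-
  m3: -01-,0-1-
  m6: 0-1- ←essential
  m7: 0-1-,01-1
  m8: 1-00,10--
  m11: -01-,10--
  m12: 1-00 ←essential
Essential: 0-1-, 1-00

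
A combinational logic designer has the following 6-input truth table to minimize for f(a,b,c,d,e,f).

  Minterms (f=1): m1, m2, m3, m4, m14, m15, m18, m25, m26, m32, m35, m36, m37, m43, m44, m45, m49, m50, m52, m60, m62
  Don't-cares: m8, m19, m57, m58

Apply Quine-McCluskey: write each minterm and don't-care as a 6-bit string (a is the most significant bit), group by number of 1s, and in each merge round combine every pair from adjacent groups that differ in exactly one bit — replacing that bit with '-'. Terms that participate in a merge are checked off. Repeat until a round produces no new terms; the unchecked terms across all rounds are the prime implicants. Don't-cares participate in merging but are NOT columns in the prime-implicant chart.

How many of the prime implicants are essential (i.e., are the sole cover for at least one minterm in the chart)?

11

[col 0] 000001*, 000010*, 000011*, 000100*, 001000, 001110*, 001111*, 010010*, 010011*, 011001*, 011010*, 100000*, 100011*, 100100*, 100101*, 101011*, 101100*, 101101*, 110001*, 110010*, 110100*, 111001*, 111010*, 111100*, 111110*
[col 1] -00011, -00100, -10010*, -11001, -11010*, 0-0010*, 0-0011*, 0000-1, 00001-*, 00111-, 01-010*, 01001-*, 1-0100*, 1-1100*, 10-011, 10-100*, 10-101*, 100-00, 10010-*, 10110-*, 11-001, 11-010*, 11-100*, 111-10, 1111-0
[col 2] -1-010, 0-001-, 1--100, 10-10-
Prime implicants: -00011, -00100, -1-010, -11001, 0-001-, 0000-1, 001000, 00111-, 1--100, 10-011, 10-10-, 100-00, 11-001, 111-10, 1111-0
PI chart (minterm → PIs covering it):
  1 | 0000-1  (sole → essential)
  2 | 0-001-  (sole → essential)
  3 | -00011,0-001-,0000-1
  4 | -00100  (sole → essential)
  14 | 00111-  (sole → essential)
  15 | 00111-  (sole → essential)
  18 | -1-010,0-001-
  25 | -11001  (sole → essential)
  26 | -1-010  (sole → essential)
  32 | 100-00  (sole → essential)
  35 | -00011,10-011
  36 | -00100,1--100,10-10-,100-00
  37 | 10-10-  (sole → essential)
  43 | 10-011  (sole → essential)
  44 | 1--100,10-10-
  45 | 10-10-  (sole → essential)
  49 | 11-001  (sole → essential)
  50 | -1-010  (sole → essential)
  52 | 1--100  (sole → essential)
  60 | 1--100,1111-0
  62 | 111-10,1111-0
Essential prime implicants: -00100, -1-010, -11001, 0-001-, 0000-1, 00111-, 1--100, 10-011, 10-10-, 100-00, 11-001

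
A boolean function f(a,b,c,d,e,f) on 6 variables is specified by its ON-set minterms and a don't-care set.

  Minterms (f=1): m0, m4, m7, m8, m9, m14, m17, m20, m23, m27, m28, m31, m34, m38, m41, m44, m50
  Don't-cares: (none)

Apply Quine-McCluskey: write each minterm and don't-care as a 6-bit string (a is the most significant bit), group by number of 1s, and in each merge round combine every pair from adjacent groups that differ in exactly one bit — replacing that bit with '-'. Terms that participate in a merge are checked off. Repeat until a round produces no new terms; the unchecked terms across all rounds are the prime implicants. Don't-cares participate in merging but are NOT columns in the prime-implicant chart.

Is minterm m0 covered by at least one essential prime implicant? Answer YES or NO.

NO

Round 0: 000000✓ 000100✓ 000111✓ 001000✓ 001001✓ 001110 010001 010100✓ 010111✓ 011011✓ 011100✓ 011111✓ 100010✓ 100110✓ 101001✓ 101100 110010✓
Round 1: -01001 0-0100 0-0111 00-000 000-00 00100- 01-100 01-111 011-11 1-0010 100-10
PIs = {-01001, 0-0100, 0-0111, 00-000, 000-00, 00100-, 001110, 01-100, 01-111, 010001, 011-11, 1-0010, 100-10, 101100}
Coverage chart:
  m0: 00-000,000-00
  m4: 0-0100,000-00
  m7: 0-0111 ←essential
  m8: 00-000,00100-
  m9: -01001,00100-
  m14: 001110 ←essential
  m17: 010001 ←essential
  m20: 0-0100,01-100
  m23: 0-0111,01-111
  m27: 011-11 ←essential
  m28: 01-100 ←essential
  m31: 01-111,011-11
  m34: 1-0010,100-10
  m38: 100-10 ←essential
  m41: -01001 ←essential
  m44: 101100 ←essential
  m50: 1-0010 ←essential
Essential: -01001, 0-0111, 001110, 01-100, 010001, 011-11, 1-0010, 100-10, 101100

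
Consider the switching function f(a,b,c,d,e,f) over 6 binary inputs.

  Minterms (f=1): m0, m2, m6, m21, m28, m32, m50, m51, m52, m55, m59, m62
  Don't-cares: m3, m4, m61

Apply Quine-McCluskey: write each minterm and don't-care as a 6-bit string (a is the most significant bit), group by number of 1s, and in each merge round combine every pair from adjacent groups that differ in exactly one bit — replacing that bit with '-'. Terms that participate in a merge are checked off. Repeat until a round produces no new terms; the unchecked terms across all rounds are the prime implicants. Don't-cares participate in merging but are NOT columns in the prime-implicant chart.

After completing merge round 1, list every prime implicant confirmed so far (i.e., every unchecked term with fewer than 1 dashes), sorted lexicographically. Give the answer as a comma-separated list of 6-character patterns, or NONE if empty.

Round 0: 000000✓ 000010✓ 000011✓ 000100✓ 000110✓ 010101 011100 100000✓ 110010✓ 110011✓ 110100 110111✓ 111011✓ 111101 111110
Round 1: -00000 000-00✓ 000-10✓ 0000-0✓ 00001- 0001-0✓ 11-011 110-11 11001-
Round 2: 000--0
PIs = {-00000, 000--0, 00001-, 010101, 011100, 11-011, 110-11, 11001-, 110100, 111101, 111110}

010101, 011100, 110100, 111101, 111110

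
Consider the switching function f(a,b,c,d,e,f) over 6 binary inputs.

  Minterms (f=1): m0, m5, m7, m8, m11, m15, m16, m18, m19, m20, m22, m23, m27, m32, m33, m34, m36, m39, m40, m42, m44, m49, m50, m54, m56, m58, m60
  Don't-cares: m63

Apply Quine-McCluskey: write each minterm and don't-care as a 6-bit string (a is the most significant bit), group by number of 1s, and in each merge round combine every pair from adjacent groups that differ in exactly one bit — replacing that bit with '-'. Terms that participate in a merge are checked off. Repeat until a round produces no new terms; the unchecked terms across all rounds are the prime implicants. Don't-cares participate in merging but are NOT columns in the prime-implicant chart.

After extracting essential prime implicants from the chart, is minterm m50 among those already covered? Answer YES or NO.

[col 0] 000000*, 000101*, 000111*, 001000*, 001011*, 001111*, 010000*, 010010*, 010011*, 010100*, 010110*, 010111*, 011011*, 100000*, 100001*, 100010*, 100100*, 100111*, 101000*, 101010*, 101100*, 110001*, 110010*, 110110*, 111000*, 111010*, 111100*, 111111
[col 1] -00000*, -00111, -01000*, -10010*, -10110*, 0-0000, 0-0111, 0-1011, 00-000*, 00-111, 0001-1, 001-11, 01-011, 010-00*, 010-10*, 010-11*, 0100-0*, 01001-*, 0101-0*, 01011-*, 1-0001, 1-0010*, 1-1000*, 1-1010*, 1-1100*, 10-000*, 10-010*, 10-100*, 100-00*, 1000-0*, 10000-, 101-00*, 1010-0*, 11-010*, 110-10*, 111-00*, 1110-0*
[col 2] -0-000, -10-10, 010--0, 010-1-, 1--010, 1-1-00, 1-10-0, 10--00, 10-0-0
Prime implicants: -0-000, -00111, -10-10, 0-0000, 0-0111, 0-1011, 00-111, 0001-1, 001-11, 01-011, 010--0, 010-1-, 1--010, 1-0001, 1-1-00, 1-10-0, 10--00, 10-0-0, 10000-, 111111
PI chart (minterm → PIs covering it):
  0 | -0-000,0-0000
  5 | 0001-1  (sole → essential)
  7 | -00111,0-0111,00-111,0001-1
  8 | -0-000  (sole → essential)
  11 | 0-1011,001-11
  15 | 00-111,001-11
  16 | 0-0000,010--0
  18 | -10-10,010--0,010-1-
  19 | 01-011,010-1-
  20 | 010--0  (sole → essential)
  22 | -10-10,010--0,010-1-
  23 | 0-0111,010-1-
  27 | 0-1011,01-011
  32 | -0-000,10--00,10-0-0,10000-
  33 | 1-0001,10000-
  34 | 1--010,10-0-0
  36 | 10--00  (sole → essential)
  39 | -00111  (sole → essential)
  40 | -0-000,1-1-00,1-10-0,10--00,10-0-0
  42 | 1--010,1-10-0,10-0-0
  44 | 1-1-00,10--00
  49 | 1-0001  (sole → essential)
  50 | -10-10,1--010
  54 | -10-10  (sole → essential)
  56 | 1-1-00,1-10-0
  58 | 1--010,1-10-0
  60 | 1-1-00  (sole → essential)
Essential prime implicants: -0-000, -00111, -10-10, 0001-1, 010--0, 1-0001, 1-1-00, 10--00

YES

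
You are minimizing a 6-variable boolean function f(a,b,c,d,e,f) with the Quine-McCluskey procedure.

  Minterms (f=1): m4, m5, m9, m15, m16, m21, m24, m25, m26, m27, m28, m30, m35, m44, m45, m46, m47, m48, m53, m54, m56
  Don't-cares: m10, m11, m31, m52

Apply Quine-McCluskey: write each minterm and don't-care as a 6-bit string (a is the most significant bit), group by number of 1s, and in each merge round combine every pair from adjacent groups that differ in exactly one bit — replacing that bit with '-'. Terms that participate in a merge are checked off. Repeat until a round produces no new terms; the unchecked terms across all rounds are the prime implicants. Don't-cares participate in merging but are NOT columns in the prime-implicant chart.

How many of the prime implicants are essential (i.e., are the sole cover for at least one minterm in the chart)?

Round 0: 000100✓ 000101✓ 001001✓ 001010✓ 001011✓ 001111✓ 010000✓ 010101✓ 011000✓ 011001✓ 011010✓ 011011✓ 011100✓ 011110✓ 011111✓ 100011 101100✓ 101101✓ 101110✓ 101111✓ 110000✓ 110100✓ 110101✓ 110110✓ 111000✓
Round 1: -01111 -10000✓ -10101 -11000✓ 0-0101 0-1001✓ 0-1010✓ 0-1011✓ 0-1111✓ 00010- 001-11✓ 0010-1✓ 00101-✓ 01-000✓ 011-00✓ 011-10✓ 011-11✓ 0110-0✓ 0110-1✓ 01100-✓ 01101-✓ 0111-0✓ 01111-✓ 1011-0✓ 1011-1✓ 10110-✓ 10111-✓ 11-000✓ 110-00 1101-0 11010-
Round 2: -1-000 0-1-11 0-10-1 0-101- 011--0 011-1- 0110-- 1011--
PIs = {-01111, -1-000, -10101, 0-0101, 0-1-11, 0-10-1, 0-101-, 00010-, 011--0, 011-1-, 0110--, 100011, 1011--, 110-00, 1101-0, 11010-}
Coverage chart:
  m4: 00010- ←essential
  m5: 0-0101,00010-
  m9: 0-10-1 ←essential
  m15: -01111,0-1-11
  m16: -1-000 ←essential
  m21: -10101,0-0101
  m24: -1-000,011--0,0110--
  m25: 0-10-1,0110--
  m26: 0-101-,011--0,011-1-,0110--
  m27: 0-1-11,0-10-1,0-101-,011-1-,0110--
  m28: 011--0 ←essential
  m30: 011--0,011-1-
  m35: 100011 ←essential
  m44: 1011-- ←essential
  m45: 1011-- ←essential
  m46: 1011-- ←essential
  m47: -01111,1011--
  m48: -1-000,110-00
  m53: -10101,11010-
  m54: 1101-0 ←essential
  m56: -1-000 ←essential
Essential: -1-000, 0-10-1, 00010-, 011--0, 100011, 1011--, 1101-0

7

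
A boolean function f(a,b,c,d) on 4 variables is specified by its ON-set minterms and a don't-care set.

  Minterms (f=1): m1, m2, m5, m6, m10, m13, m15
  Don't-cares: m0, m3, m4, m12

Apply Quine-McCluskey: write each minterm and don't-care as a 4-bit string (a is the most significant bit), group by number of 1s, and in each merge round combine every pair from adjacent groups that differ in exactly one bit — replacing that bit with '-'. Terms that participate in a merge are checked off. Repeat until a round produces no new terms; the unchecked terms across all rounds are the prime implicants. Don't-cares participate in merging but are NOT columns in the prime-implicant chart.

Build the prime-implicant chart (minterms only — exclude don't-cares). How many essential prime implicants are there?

3

size-2^0 implicants → 0000(✓)  0001(✓)  0010(✓)  0011(✓)  0100(✓)  0101(✓)  0110(✓)  1010(✓)  1100(✓)  1101(✓)  1111(✓)
size-2^1 implicants → -010  -100(✓)  -101(✓)  0-00(✓)  0-01(✓)  0-10(✓)  00-0(✓)  00-1(✓)  000-(✓)  001-(✓)  01-0(✓)  010-(✓)  11-1  110-(✓)
size-2^2 implicants → -10-  0--0  0-0-  00--
Unchecked terms (primes): -010, -10-, 0--0, 0-0-, 00--, 11-1
Minterm coverage:
  m1 ⊆ 0-0-,00--
  m2 ⊆ -010,0--0,00--
  m5 ⊆ -10-,0-0-
  m6 ⊆ 0--0 [E]
  m10 ⊆ -010 [E]
  m13 ⊆ -10-,11-1
  m15 ⊆ 11-1 [E]
E = {-010, 0--0, 11-1}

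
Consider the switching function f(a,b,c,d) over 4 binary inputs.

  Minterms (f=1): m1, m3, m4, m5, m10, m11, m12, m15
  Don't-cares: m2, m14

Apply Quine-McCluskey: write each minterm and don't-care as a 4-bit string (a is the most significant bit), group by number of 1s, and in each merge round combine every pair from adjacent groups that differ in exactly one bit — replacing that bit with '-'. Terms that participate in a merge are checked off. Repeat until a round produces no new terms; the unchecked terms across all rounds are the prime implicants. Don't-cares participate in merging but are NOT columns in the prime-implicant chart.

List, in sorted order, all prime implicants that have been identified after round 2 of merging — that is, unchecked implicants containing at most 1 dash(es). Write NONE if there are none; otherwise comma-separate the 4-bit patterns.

-100, 0-01, 00-1, 010-, 11-0

Round 0: 0001✓ 0010✓ 0011✓ 0100✓ 0101✓ 1010✓ 1011✓ 1100✓ 1110✓ 1111✓
Round 1: -010✓ -011✓ -100 0-01 00-1 001-✓ 010- 1-10✓ 1-11✓ 101-✓ 11-0 111-✓
Round 2: -01- 1-1-
PIs = {-01-, -100, 0-01, 00-1, 010-, 1-1-, 11-0}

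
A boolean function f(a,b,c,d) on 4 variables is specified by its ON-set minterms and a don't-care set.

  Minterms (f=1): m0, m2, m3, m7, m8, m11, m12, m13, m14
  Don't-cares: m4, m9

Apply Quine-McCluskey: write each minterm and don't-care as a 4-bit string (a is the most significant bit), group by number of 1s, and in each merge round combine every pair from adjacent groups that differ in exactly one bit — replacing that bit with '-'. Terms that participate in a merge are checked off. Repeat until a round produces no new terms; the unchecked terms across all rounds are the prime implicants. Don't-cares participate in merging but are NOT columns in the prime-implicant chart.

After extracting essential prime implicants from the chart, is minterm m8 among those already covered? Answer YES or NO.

Round 0: 0000✓ 0010✓ 0011✓ 0100✓ 0111✓ 1000✓ 1001✓ 1011✓ 1100✓ 1101✓ 1110✓
Round 1: -000✓ -011 -100✓ 0-00✓ 0-11 00-0 001- 1-00✓ 1-01✓ 10-1 100-✓ 11-0 110-✓
Round 2: --00 1-0-
PIs = {--00, -011, 0-11, 00-0, 001-, 1-0-, 10-1, 11-0}
Coverage chart:
  m0: --00,00-0
  m2: 00-0,001-
  m3: -011,0-11,001-
  m7: 0-11 ←essential
  m8: --00,1-0-
  m11: -011,10-1
  m12: --00,1-0-,11-0
  m13: 1-0- ←essential
  m14: 11-0 ←essential
Essential: 0-11, 1-0-, 11-0

YES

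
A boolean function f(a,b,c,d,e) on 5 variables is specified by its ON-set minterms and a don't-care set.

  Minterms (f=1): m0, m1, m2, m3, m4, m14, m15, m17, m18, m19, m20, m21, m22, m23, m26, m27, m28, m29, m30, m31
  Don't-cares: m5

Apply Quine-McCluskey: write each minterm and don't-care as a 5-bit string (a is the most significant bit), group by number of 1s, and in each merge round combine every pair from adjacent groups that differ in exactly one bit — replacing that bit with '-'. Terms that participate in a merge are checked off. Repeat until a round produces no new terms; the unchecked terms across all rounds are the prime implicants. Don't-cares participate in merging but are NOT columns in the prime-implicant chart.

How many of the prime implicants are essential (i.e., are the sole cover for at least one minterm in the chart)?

Round 0: 00000✓ 00001✓ 00010✓ 00011✓ 00100✓ 00101✓ 01110✓ 01111✓ 10001✓ 10010✓ 10011✓ 10100✓ 10101✓ 10110✓ 10111✓ 11010✓ 11011✓ 11100✓ 11101✓ 11110✓ 11111✓
Round 1: -0001✓ -0010✓ -0011✓ -0100✓ -0101✓ -1110✓ -1111✓ 00-00✓ 00-01✓ 000-0✓ 000-1✓ 0000-✓ 0001-✓ 0010-✓ 0111-✓ 1-010✓ 1-011✓ 1-100✓ 1-101✓ 1-110✓ 1-111✓ 10-01✓ 10-10✓ 10-11✓ 100-1✓ 1001-✓ 101-0✓ 101-1✓ 1010-✓ 1011-✓ 11-10✓ 11-11✓ 1101-✓ 111-0✓ 111-1✓ 1110-✓ 1111-✓
Round 2: -0-01 -00-1 -001- -010- -111- 00-0- 000-- 1--10✓ 1--11✓ 1-01-✓ 1-1-0✓ 1-1-1✓ 1-10-✓ 1-11-✓ 10--1 10-1-✓ 101--✓ 11-1-✓ 111--✓
Round 3: 1--1- 1-1--
PIs = {-0-01, -00-1, -001-, -010-, -111-, 00-0-, 000--, 1--1-, 1-1--, 10--1}
Coverage chart:
  m0: 00-0-,000--
  m1: -0-01,-00-1,00-0-,000--
  m2: -001-,000--
  m3: -00-1,-001-,000--
  m4: -010-,00-0-
  m14: -111- ←essential
  m15: -111- ←essential
  m17: -0-01,-00-1,10--1
  m18: -001-,1--1-
  m19: -00-1,-001-,1--1-,10--1
  m20: -010-,1-1--
  m21: -0-01,-010-,1-1--,10--1
  m22: 1--1-,1-1--
  m23: 1--1-,1-1--,10--1
  m26: 1--1- ←essential
  m27: 1--1- ←essential
  m28: 1-1-- ←essential
  m29: 1-1-- ←essential
  m30: -111-,1--1-,1-1--
  m31: -111-,1--1-,1-1--
Essential: -111-, 1--1-, 1-1--

3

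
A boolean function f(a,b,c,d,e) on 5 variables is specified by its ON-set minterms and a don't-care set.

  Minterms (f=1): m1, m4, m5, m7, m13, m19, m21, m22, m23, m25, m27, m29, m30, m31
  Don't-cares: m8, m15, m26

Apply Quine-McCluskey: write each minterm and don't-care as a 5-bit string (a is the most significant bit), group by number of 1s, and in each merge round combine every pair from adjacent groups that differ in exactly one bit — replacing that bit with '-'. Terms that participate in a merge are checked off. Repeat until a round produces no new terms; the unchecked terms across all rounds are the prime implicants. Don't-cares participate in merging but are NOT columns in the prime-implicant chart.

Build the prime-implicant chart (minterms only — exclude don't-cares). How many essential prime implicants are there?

6

size-2^0 implicants → 00001(✓)  00100(✓)  00101(✓)  00111(✓)  01000  01101(✓)  01111(✓)  10011(✓)  10101(✓)  10110(✓)  10111(✓)  11001(✓)  11010(✓)  11011(✓)  11101(✓)  11110(✓)  11111(✓)
size-2^1 implicants → -0101(✓)  -0111(✓)  -1101(✓)  -1111(✓)  0-101(✓)  0-111(✓)  00-01  001-1(✓)  0010-  011-1(✓)  1-011(✓)  1-101(✓)  1-110(✓)  1-111(✓)  10-11(✓)  101-1(✓)  1011-(✓)  11-01(✓)  11-10(✓)  11-11(✓)  110-1(✓)  1101-(✓)  111-1(✓)  1111-(✓)
size-2^2 implicants → --101(✓)  --111(✓)  -01-1(✓)  -11-1(✓)  0-1-1(✓)  1--11  1-1-1(✓)  1-11-  11--1  11-1-
size-2^3 implicants → --1-1
Unchecked terms (primes): --1-1, 00-01, 0010-, 01000, 1--11, 1-11-, 11--1, 11-1-
Minterm coverage:
  m1 ⊆ 00-01 [E]
  m4 ⊆ 0010- [E]
  m5 ⊆ --1-1,00-01,0010-
  m7 ⊆ --1-1 [E]
  m13 ⊆ --1-1 [E]
  m19 ⊆ 1--11 [E]
  m21 ⊆ --1-1 [E]
  m22 ⊆ 1-11- [E]
  m23 ⊆ --1-1,1--11,1-11-
  m25 ⊆ 11--1 [E]
  m27 ⊆ 1--11,11--1,11-1-
  m29 ⊆ --1-1,11--1
  m30 ⊆ 1-11-,11-1-
  m31 ⊆ --1-1,1--11,1-11-,11--1,11-1-
E = {--1-1, 00-01, 0010-, 1--11, 1-11-, 11--1}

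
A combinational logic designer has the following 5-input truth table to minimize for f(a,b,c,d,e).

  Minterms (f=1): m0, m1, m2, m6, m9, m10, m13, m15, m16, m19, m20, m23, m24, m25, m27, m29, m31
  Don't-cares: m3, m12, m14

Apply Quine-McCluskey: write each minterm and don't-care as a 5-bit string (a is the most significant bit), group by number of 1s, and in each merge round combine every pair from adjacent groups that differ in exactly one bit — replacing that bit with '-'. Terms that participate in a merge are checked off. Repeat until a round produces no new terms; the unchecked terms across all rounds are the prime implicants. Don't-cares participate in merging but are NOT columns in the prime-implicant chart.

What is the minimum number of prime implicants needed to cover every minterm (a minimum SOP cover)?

7

Round 0: 00000✓ 00001✓ 00010✓ 00011✓ 00110✓ 01001✓ 01010✓ 01100✓ 01101✓ 01110✓ 01111✓ 10000✓ 10011✓ 10100✓ 10111✓ 11000✓ 11001✓ 11011✓ 11101✓ 11111✓
Round 1: -0000 -0011 -1001✓ -1101✓ -1111✓ 0-001 0-010✓ 0-110✓ 00-10✓ 000-0✓ 000-1✓ 0000-✓ 0001-✓ 01-01✓ 01-10✓ 011-0✓ 011-1✓ 0110-✓ 0111-✓ 1-000 1-011✓ 1-111✓ 10-00 10-11✓ 11-01✓ 11-11✓ 110-1✓ 1100- 111-1✓
Round 2: -1-01 -11-1 0--10 000-- 011-- 1--11 11--1
PIs = {-0000, -0011, -1-01, -11-1, 0--10, 0-001, 000--, 011--, 1--11, 1-000, 10-00, 11--1, 1100-}
Coverage chart:
  m0: -0000,000--
  m1: 0-001,000--
  m2: 0--10,000--
  m6: 0--10 ←essential
  m9: -1-01,0-001
  m10: 0--10 ←essential
  m13: -1-01,-11-1,011--
  m15: -11-1,011--
  m16: -0000,1-000,10-00
  m19: -0011,1--11
  m20: 10-00 ←essential
  m23: 1--11 ←essential
  m24: 1-000,1100-
  m25: -1-01,11--1,1100-
  m27: 1--11,11--1
  m29: -1-01,-11-1,11--1
  m31: -11-1,1--11,11--1
Essential: 0--10, 1--11, 10-00
Petrick residual → -0000, -11-1, 0-001, 1100-
Min cover (7 terms): b'c'd'e' + bce + a'de' + a'c'd'e + ade + ab'd'e' + abc'd'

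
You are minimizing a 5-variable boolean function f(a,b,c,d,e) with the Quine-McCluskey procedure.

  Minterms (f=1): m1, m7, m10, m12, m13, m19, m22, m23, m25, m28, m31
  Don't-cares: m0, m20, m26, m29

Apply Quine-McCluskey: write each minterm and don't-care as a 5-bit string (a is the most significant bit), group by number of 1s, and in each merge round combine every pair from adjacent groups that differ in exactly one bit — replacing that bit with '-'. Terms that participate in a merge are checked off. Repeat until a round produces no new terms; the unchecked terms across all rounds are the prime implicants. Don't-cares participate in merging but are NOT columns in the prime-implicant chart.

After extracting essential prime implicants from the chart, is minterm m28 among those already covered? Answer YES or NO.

size-2^0 implicants → 00000(✓)  00001(✓)  00111(✓)  01010(✓)  01100(✓)  01101(✓)  10011(✓)  10100(✓)  10110(✓)  10111(✓)  11001(✓)  11010(✓)  11100(✓)  11101(✓)  11111(✓)
size-2^1 implicants → -0111  -1010  -1100(✓)  -1101(✓)  0000-  0110-(✓)  1-100  1-111  10-11  101-0  1011-  11-01  111-1  1110-(✓)
size-2^2 implicants → -110-
Unchecked terms (primes): -0111, -1010, -110-, 0000-, 1-100, 1-111, 10-11, 101-0, 1011-, 11-01, 111-1
Minterm coverage:
  m1 ⊆ 0000- [E]
  m7 ⊆ -0111 [E]
  m10 ⊆ -1010 [E]
  m12 ⊆ -110- [E]
  m13 ⊆ -110- [E]
  m19 ⊆ 10-11 [E]
  m22 ⊆ 101-0,1011-
  m23 ⊆ -0111,1-111,10-11,1011-
  m25 ⊆ 11-01 [E]
  m28 ⊆ -110-,1-100
  m31 ⊆ 1-111,111-1
E = {-0111, -1010, -110-, 0000-, 10-11, 11-01}

YES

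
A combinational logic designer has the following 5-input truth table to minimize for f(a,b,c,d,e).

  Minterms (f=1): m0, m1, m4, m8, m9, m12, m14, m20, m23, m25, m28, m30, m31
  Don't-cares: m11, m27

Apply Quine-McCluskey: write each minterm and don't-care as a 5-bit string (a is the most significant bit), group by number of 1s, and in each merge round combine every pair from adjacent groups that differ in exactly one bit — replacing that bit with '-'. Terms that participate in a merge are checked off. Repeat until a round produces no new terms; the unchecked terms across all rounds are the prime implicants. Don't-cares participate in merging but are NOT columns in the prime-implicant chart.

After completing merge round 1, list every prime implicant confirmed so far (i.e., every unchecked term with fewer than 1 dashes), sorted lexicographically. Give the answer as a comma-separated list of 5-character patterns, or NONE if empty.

NONE

[col 0] 00000*, 00001*, 00100*, 01000*, 01001*, 01011*, 01100*, 01110*, 10100*, 10111*, 11001*, 11011*, 11100*, 11110*, 11111*
[col 1] -0100*, -1001*, -1011*, -1100*, -1110*, 0-000*, 0-001*, 0-100*, 00-00*, 0000-*, 01-00*, 010-1*, 0100-*, 011-0*, 1-100*, 1-111, 11-11, 110-1*, 111-0*, 1111-
[col 2] --100, -10-1, -11-0, 0--00, 0-00-
Prime implicants: --100, -10-1, -11-0, 0--00, 0-00-, 1-111, 11-11, 1111-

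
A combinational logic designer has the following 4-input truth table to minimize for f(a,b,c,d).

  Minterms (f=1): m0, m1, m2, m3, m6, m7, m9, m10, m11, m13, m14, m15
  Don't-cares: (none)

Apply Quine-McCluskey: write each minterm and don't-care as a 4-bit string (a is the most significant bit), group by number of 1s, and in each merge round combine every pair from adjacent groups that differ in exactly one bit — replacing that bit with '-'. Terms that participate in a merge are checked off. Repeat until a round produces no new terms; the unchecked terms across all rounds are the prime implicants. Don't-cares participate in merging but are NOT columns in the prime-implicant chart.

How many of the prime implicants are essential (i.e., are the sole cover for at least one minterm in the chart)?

[col 0] 0000*, 0001*, 0010*, 0011*, 0110*, 0111*, 1001*, 1010*, 1011*, 1101*, 1110*, 1111*
[col 1] -001*, -010*, -011*, -110*, -111*, 0-10*, 0-11*, 00-0*, 00-1*, 000-*, 001-*, 011-*, 1-01*, 1-10*, 1-11*, 10-1*, 101-*, 11-1*, 111-*
[col 2] --10*, --11*, -0-1, -01-*, -11-*, 0-1-*, 00--, 1--1, 1-1-*
[col 3] --1-
Prime implicants: --1-, -0-1, 00--, 1--1
PI chart (minterm → PIs covering it):
  0 | 00--  (sole → essential)
  1 | -0-1,00--
  2 | --1-,00--
  3 | --1-,-0-1,00--
  6 | --1-  (sole → essential)
  7 | --1-  (sole → essential)
  9 | -0-1,1--1
  10 | --1-  (sole → essential)
  11 | --1-,-0-1,1--1
  13 | 1--1  (sole → essential)
  14 | --1-  (sole → essential)
  15 | --1-,1--1
Essential prime implicants: --1-, 00--, 1--1

3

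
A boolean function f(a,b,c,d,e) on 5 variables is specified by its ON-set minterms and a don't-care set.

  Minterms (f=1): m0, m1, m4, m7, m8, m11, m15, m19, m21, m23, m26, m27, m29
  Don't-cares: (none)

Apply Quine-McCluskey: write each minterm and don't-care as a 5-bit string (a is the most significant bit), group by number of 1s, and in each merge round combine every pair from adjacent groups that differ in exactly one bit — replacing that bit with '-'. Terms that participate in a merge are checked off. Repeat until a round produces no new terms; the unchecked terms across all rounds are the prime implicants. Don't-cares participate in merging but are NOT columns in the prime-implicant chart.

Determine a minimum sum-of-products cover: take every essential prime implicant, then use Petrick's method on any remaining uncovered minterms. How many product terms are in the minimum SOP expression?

8

size-2^0 implicants → 00000(✓)  00001(✓)  00100(✓)  00111(✓)  01000(✓)  01011(✓)  01111(✓)  10011(✓)  10101(✓)  10111(✓)  11010(✓)  11011(✓)  11101(✓)
size-2^1 implicants → -0111  -1011  0-000  0-111  00-00  0000-  01-11  1-011  1-101  10-11  101-1  1101-
Unchecked terms (primes): -0111, -1011, 0-000, 0-111, 00-00, 0000-, 01-11, 1-011, 1-101, 10-11, 101-1, 1101-
Minterm coverage:
  m0 ⊆ 0-000,00-00,0000-
  m1 ⊆ 0000- [E]
  m4 ⊆ 00-00 [E]
  m7 ⊆ -0111,0-111
  m8 ⊆ 0-000 [E]
  m11 ⊆ -1011,01-11
  m15 ⊆ 0-111,01-11
  m19 ⊆ 1-011,10-11
  m21 ⊆ 1-101,101-1
  m23 ⊆ -0111,10-11,101-1
  m26 ⊆ 1101- [E]
  m27 ⊆ -1011,1-011,1101-
  m29 ⊆ 1-101 [E]
E = {0-000, 00-00, 0000-, 1-101, 1101-}
Petrick residual → -0111, 01-11, 1-011
Cover = b'cde + a'c'd'e' + a'b'd'e' + a'b'c'd' + a'bde + ac'de + acd'e + abc'd  |cover|=8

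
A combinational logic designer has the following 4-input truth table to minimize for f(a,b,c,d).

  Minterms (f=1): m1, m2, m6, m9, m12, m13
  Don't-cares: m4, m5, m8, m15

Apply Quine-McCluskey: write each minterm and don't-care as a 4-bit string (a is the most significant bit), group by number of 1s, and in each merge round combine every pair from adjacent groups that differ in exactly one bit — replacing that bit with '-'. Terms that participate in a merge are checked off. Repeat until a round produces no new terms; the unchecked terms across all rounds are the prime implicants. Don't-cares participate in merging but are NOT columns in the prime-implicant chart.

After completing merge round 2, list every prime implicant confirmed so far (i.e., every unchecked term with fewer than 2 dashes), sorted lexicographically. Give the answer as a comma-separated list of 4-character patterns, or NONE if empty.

[col 0] 0001*, 0010*, 0100*, 0101*, 0110*, 1000*, 1001*, 1100*, 1101*, 1111*
[col 1] -001*, -100*, -101*, 0-01*, 0-10, 01-0, 010-*, 1-00*, 1-01*, 100-*, 11-1, 110-*
[col 2] --01, -10-, 1-0-
Prime implicants: --01, -10-, 0-10, 01-0, 1-0-, 11-1

0-10, 01-0, 11-1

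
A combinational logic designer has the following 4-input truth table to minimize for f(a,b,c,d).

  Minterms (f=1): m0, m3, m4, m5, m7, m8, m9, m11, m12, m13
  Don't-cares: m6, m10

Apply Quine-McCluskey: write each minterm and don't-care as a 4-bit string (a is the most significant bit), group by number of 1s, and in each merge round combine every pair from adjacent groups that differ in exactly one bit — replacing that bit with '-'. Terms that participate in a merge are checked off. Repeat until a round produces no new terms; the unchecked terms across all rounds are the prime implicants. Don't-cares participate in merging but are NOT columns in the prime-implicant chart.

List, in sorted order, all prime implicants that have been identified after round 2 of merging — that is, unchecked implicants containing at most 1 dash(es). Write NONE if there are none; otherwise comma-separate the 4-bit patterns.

-011, 0-11

size-2^0 implicants → 0000(✓)  0011(✓)  0100(✓)  0101(✓)  0110(✓)  0111(✓)  1000(✓)  1001(✓)  1010(✓)  1011(✓)  1100(✓)  1101(✓)
size-2^1 implicants → -000(✓)  -011  -100(✓)  -101(✓)  0-00(✓)  0-11  01-0(✓)  01-1(✓)  010-(✓)  011-(✓)  1-00(✓)  1-01(✓)  10-0(✓)  10-1(✓)  100-(✓)  101-(✓)  110-(✓)
size-2^2 implicants → --00  -10-  01--  1-0-  10--
Unchecked terms (primes): --00, -011, -10-, 0-11, 01--, 1-0-, 10--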